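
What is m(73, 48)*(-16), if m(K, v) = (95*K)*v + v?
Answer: -5326848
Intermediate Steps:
m(K, v) = v + 95*K*v (m(K, v) = 95*K*v + v = v + 95*K*v)
m(73, 48)*(-16) = (48*(1 + 95*73))*(-16) = (48*(1 + 6935))*(-16) = (48*6936)*(-16) = 332928*(-16) = -5326848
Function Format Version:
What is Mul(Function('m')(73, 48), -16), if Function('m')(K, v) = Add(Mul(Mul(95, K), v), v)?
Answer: -5326848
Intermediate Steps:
Function('m')(K, v) = Add(v, Mul(95, K, v)) (Function('m')(K, v) = Add(Mul(95, K, v), v) = Add(v, Mul(95, K, v)))
Mul(Function('m')(73, 48), -16) = Mul(Mul(48, Add(1, Mul(95, 73))), -16) = Mul(Mul(48, Add(1, 6935)), -16) = Mul(Mul(48, 6936), -16) = Mul(332928, -16) = -5326848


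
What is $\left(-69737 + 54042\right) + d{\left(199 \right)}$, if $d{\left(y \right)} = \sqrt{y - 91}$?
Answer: $-15695 + 6 \sqrt{3} \approx -15685.0$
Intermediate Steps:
$d{\left(y \right)} = \sqrt{-91 + y}$
$\left(-69737 + 54042\right) + d{\left(199 \right)} = \left(-69737 + 54042\right) + \sqrt{-91 + 199} = -15695 + \sqrt{108} = -15695 + 6 \sqrt{3}$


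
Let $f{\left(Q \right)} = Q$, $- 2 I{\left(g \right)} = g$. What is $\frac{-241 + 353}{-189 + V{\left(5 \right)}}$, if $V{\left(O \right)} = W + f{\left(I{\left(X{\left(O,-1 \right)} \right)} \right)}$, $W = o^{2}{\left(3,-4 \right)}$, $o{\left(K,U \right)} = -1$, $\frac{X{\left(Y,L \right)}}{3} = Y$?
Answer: $- \frac{224}{391} \approx -0.57289$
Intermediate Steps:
$X{\left(Y,L \right)} = 3 Y$
$I{\left(g \right)} = - \frac{g}{2}$
$W = 1$ ($W = \left(-1\right)^{2} = 1$)
$V{\left(O \right)} = 1 - \frac{3 O}{2}$
$\frac{-241 + 353}{-189 + V{\left(5 \right)}} = \frac{-241 + 353}{-189 + \left(1 - \frac{15}{2}\right)} = \frac{112}{-189 + \left(1 - \frac{15}{2}\right)} = \frac{112}{-189 - \frac{13}{2}} = \frac{112}{- \frac{391}{2}} = 112 \left(- \frac{2}{391}\right) = - \frac{224}{391}$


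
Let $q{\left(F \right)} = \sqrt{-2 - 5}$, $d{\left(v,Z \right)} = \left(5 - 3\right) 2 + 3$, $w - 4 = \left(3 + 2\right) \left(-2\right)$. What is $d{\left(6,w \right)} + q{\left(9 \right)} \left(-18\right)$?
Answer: $7 - 18 i \sqrt{7} \approx 7.0 - 47.624 i$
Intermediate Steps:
$w = -6$ ($w = 4 + \left(3 + 2\right) \left(-2\right) = 4 + 5 \left(-2\right) = 4 - 10 = -6$)
$d{\left(v,Z \right)} = 7$ ($d{\left(v,Z \right)} = 2 \cdot 2 + 3 = 4 + 3 = 7$)
$q{\left(F \right)} = i \sqrt{7}$ ($q{\left(F \right)} = \sqrt{-7} = i \sqrt{7}$)
$d{\left(6,w \right)} + q{\left(9 \right)} \left(-18\right) = 7 + i \sqrt{7} \left(-18\right) = 7 - 18 i \sqrt{7}$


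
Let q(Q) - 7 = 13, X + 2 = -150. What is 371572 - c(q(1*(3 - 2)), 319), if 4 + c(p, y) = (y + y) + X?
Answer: 371090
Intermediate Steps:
X = -152 (X = -2 - 150 = -152)
q(Q) = 20 (q(Q) = 7 + 13 = 20)
c(p, y) = -156 + 2*y (c(p, y) = -4 + ((y + y) - 152) = -4 + (2*y - 152) = -4 + (-152 + 2*y) = -156 + 2*y)
371572 - c(q(1*(3 - 2)), 319) = 371572 - (-156 + 2*319) = 371572 - (-156 + 638) = 371572 - 1*482 = 371572 - 482 = 371090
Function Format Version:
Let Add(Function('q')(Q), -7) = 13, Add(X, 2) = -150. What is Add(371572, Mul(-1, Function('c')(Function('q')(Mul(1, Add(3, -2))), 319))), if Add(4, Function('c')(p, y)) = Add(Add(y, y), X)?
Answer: 371090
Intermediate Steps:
X = -152 (X = Add(-2, -150) = -152)
Function('q')(Q) = 20 (Function('q')(Q) = Add(7, 13) = 20)
Function('c')(p, y) = Add(-156, Mul(2, y)) (Function('c')(p, y) = Add(-4, Add(Add(y, y), -152)) = Add(-4, Add(Mul(2, y), -152)) = Add(-4, Add(-152, Mul(2, y))) = Add(-156, Mul(2, y)))
Add(371572, Mul(-1, Function('c')(Function('q')(Mul(1, Add(3, -2))), 319))) = Add(371572, Mul(-1, Add(-156, Mul(2, 319)))) = Add(371572, Mul(-1, Add(-156, 638))) = Add(371572, Mul(-1, 482)) = Add(371572, -482) = 371090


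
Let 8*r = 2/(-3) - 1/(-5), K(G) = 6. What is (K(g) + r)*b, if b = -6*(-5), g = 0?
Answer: 713/4 ≈ 178.25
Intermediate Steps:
r = -7/120 (r = (2/(-3) - 1/(-5))/8 = (2*(-1/3) - 1*(-1/5))/8 = (-2/3 + 1/5)/8 = (1/8)*(-7/15) = -7/120 ≈ -0.058333)
b = 30 (b = -2*(-15) = 30)
(K(g) + r)*b = (6 - 7/120)*30 = (713/120)*30 = 713/4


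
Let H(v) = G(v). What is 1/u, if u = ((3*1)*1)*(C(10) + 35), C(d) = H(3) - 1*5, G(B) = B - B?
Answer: 1/90 ≈ 0.011111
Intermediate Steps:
G(B) = 0
H(v) = 0
C(d) = -5 (C(d) = 0 - 1*5 = 0 - 5 = -5)
u = 90 (u = ((3*1)*1)*(-5 + 35) = (3*1)*30 = 3*30 = 90)
1/u = 1/90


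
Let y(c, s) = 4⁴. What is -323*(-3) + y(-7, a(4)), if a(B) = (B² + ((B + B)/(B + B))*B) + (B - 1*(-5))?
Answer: 1225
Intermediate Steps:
a(B) = 5 + B² + 2*B (a(B) = (B² + ((2*B)/((2*B)))*B) + (B + 5) = (B² + ((2*B)*(1/(2*B)))*B) + (5 + B) = (B² + 1*B) + (5 + B) = (B² + B) + (5 + B) = (B + B²) + (5 + B) = 5 + B² + 2*B)
y(c, s) = 256
-323*(-3) + y(-7, a(4)) = -323*(-3) + 256 = -19*(-51) + 256 = 969 + 256 = 1225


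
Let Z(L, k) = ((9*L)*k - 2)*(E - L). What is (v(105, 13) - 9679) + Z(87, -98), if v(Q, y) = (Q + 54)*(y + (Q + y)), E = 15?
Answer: 5536142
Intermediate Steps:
Z(L, k) = (-2 + 9*L*k)*(15 - L) (Z(L, k) = ((9*L)*k - 2)*(15 - L) = (9*L*k - 2)*(15 - L) = (-2 + 9*L*k)*(15 - L))
v(Q, y) = (54 + Q)*(Q + 2*y)
(v(105, 13) - 9679) + Z(87, -98) = ((105**2 + 54*105 + 108*13 + 2*105*13) - 9679) + (-30 + 2*87 - 9*(-98)*87**2 + 135*87*(-98)) = ((11025 + 5670 + 1404 + 2730) - 9679) + (-30 + 174 - 9*(-98)*7569 - 1151010) = (20829 - 9679) + (-30 + 174 + 6675858 - 1151010) = 11150 + 5524992 = 5536142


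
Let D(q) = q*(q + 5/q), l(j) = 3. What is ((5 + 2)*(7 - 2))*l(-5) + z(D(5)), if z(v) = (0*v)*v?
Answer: 105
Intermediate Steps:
z(v) = 0 (z(v) = 0*v = 0)
((5 + 2)*(7 - 2))*l(-5) + z(D(5)) = ((5 + 2)*(7 - 2))*3 + 0 = (7*5)*3 + 0 = 35*3 + 0 = 105 + 0 = 105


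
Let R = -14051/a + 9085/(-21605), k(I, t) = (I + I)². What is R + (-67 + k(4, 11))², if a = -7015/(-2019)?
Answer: -122322254969/30311815 ≈ -4035.5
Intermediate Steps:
k(I, t) = 4*I² (k(I, t) = (2*I)² = 4*I²)
a = 7015/2019 (a = -7015*(-1/2019) = 7015/2019 ≈ 3.4745)
R = -122595061304/30311815 (R = -14051/7015/2019 + 9085/(-21605) = -14051*2019/7015 + 9085*(-1/21605) = -28368969/7015 - 1817/4321 = -122595061304/30311815 ≈ -4044.5)
R + (-67 + k(4, 11))² = -122595061304/30311815 + (-67 + 4*4²)² = -122595061304/30311815 + (-67 + 4*16)² = -122595061304/30311815 + (-67 + 64)² = -122595061304/30311815 + (-3)² = -122595061304/30311815 + 9 = -122322254969/30311815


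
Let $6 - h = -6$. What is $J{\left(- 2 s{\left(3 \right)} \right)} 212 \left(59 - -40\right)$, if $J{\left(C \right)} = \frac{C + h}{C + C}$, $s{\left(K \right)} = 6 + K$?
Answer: $3498$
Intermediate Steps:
$h = 12$ ($h = 6 - -6 = 6 + 6 = 12$)
$J{\left(C \right)} = \frac{12 + C}{2 C}$ ($J{\left(C \right)} = \frac{C + 12}{C + C} = \frac{12 + C}{2 C}$)
$J{\left(- 2 s{\left(3 \right)} \right)} 212 \left(59 - -40\right) = \frac{12 - 2 \left(6 + 3\right)}{2 \left(- 2 \left(6 + 3\right)\right)} 212 \left(59 - -40\right) = \frac{12 - 18}{2 \left(\left(-2\right) 9\right)} 212 \left(59 + 40\right) = \frac{12 - 18}{2 \left(-18\right)} 212 \cdot 99 = \frac{1}{2} \left(- \frac{1}{18}\right) \left(-6\right) 212 \cdot 99 = \frac{1}{6} \cdot 212 \cdot 99 = \frac{106}{3} \cdot 99 = 3498$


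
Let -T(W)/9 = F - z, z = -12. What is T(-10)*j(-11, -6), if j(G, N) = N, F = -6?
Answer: 324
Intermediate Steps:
T(W) = -54 (T(W) = -9*(-6 - 1*(-12)) = -9*(-6 + 12) = -9*6 = -54)
T(-10)*j(-11, -6) = -54*(-6) = 324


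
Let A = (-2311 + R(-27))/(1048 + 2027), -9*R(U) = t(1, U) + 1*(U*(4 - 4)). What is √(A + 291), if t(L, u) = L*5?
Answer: √988012383/1845 ≈ 17.037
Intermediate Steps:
t(L, u) = 5*L
R(U) = -5/9 (R(U) = -(5*1 + 1*(U*(4 - 4)))/9 = -(5 + 1*(U*0))/9 = -(5 + 1*0)/9 = -(5 + 0)/9 = -⅑*5 = -5/9)
A = -20804/27675 (A = (-2311 - 5/9)/(1048 + 2027) = -20804/9/3075 = -20804/9*1/3075 = -20804/27675 ≈ -0.75173)
√(A + 291) = √(-20804/27675 + 291) = √(8032621/27675) = √988012383/1845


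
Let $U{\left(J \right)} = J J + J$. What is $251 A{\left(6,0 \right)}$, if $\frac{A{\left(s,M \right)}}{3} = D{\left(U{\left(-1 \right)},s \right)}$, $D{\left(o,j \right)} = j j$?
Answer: $27108$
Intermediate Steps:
$U{\left(J \right)} = J + J^{2}$ ($U{\left(J \right)} = J^{2} + J = J + J^{2}$)
$D{\left(o,j \right)} = j^{2}$
$A{\left(s,M \right)} = 3 s^{2}$
$251 A{\left(6,0 \right)} = 251 \cdot 3 \cdot 6^{2} = 251 \cdot 3 \cdot 36 = 251 \cdot 108 = 27108$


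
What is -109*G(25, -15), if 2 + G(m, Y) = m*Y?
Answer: 41093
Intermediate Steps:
G(m, Y) = -2 + Y*m (G(m, Y) = -2 + m*Y = -2 + Y*m)
-109*G(25, -15) = -109*(-2 - 15*25) = -109*(-2 - 375) = -109*(-377) = 41093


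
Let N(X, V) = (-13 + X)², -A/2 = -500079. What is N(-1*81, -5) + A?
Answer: 1008994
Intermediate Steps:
A = 1000158 (A = -2*(-500079) = 1000158)
N(-1*81, -5) + A = (-13 - 1*81)² + 1000158 = (-13 - 81)² + 1000158 = (-94)² + 1000158 = 8836 + 1000158 = 1008994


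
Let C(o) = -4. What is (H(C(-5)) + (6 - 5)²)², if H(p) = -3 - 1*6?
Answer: 64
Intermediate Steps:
H(p) = -9 (H(p) = -3 - 6 = -9)
(H(C(-5)) + (6 - 5)²)² = (-9 + (6 - 5)²)² = (-9 + 1²)² = (-9 + 1)² = (-8)² = 64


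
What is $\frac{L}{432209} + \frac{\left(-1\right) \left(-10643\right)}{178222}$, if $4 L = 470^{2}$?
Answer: $\frac{14442310337}{77029152398} \approx 0.18749$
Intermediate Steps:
$L = 55225$ ($L = \frac{470^{2}}{4} = \frac{1}{4} \cdot 220900 = 55225$)
$\frac{L}{432209} + \frac{\left(-1\right) \left(-10643\right)}{178222} = \frac{55225}{432209} + \frac{\left(-1\right) \left(-10643\right)}{178222} = 55225 \cdot \frac{1}{432209} + 10643 \cdot \frac{1}{178222} = \frac{55225}{432209} + \frac{10643}{178222} = \frac{14442310337}{77029152398}$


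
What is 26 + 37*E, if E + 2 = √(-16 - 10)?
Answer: -48 + 37*I*√26 ≈ -48.0 + 188.66*I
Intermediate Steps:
E = -2 + I*√26 (E = -2 + √(-16 - 10) = -2 + √(-26) = -2 + I*√26 ≈ -2.0 + 5.099*I)
26 + 37*E = 26 + 37*(-2 + I*√26) = 26 + (-74 + 37*I*√26) = -48 + 37*I*√26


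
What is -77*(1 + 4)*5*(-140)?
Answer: 269500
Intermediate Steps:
-77*(1 + 4)*5*(-140) = -385*5*(-140) = -77*25*(-140) = -1925*(-140) = 269500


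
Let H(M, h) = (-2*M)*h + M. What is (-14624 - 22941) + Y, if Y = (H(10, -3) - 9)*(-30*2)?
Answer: -41225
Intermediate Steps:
H(M, h) = M - 2*M*h (H(M, h) = -2*M*h + M = M - 2*M*h)
Y = -3660 (Y = (10*(1 - 2*(-3)) - 9)*(-30*2) = (10*(1 + 6) - 9)*(-60) = (10*7 - 9)*(-60) = (70 - 9)*(-60) = 61*(-60) = -3660)
(-14624 - 22941) + Y = (-14624 - 22941) - 3660 = -37565 - 3660 = -41225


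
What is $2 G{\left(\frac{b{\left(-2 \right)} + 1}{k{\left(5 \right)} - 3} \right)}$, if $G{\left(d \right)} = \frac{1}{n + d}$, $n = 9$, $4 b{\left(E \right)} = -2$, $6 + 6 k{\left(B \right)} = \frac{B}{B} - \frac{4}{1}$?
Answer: $\frac{9}{40} \approx 0.225$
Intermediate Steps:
$k{\left(B \right)} = - \frac{3}{2}$ ($k{\left(B \right)} = -1 + \frac{\frac{B}{B} - \frac{4}{1}}{6} = -1 + \frac{1 - 4}{6} = -1 + \frac{1}{6} \left(-3\right) = -1 - \frac{1}{2} = - \frac{3}{2}$)
$b{\left(E \right)} = - \frac{1}{2}$ ($b{\left(E \right)} = \frac{1}{4} \left(-2\right) = - \frac{1}{2}$)
$G{\left(d \right)} = \frac{1}{9 + d}$
$2 G{\left(\frac{b{\left(-2 \right)} + 1}{k{\left(5 \right)} - 3} \right)} = \frac{2}{9 + \frac{- \frac{1}{2} + 1}{- \frac{3}{2} - 3}} = \frac{2}{9 + \frac{1}{2 \left(- \frac{9}{2}\right)}} = \frac{2}{9 + \frac{1}{2} \left(- \frac{2}{9}\right)} = \frac{2}{9 - \frac{1}{9}} = \frac{2}{\frac{80}{9}} = 2 \cdot \frac{9}{80} = \frac{9}{40}$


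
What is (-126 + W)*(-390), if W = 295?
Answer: -65910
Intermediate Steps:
(-126 + W)*(-390) = (-126 + 295)*(-390) = 169*(-390) = -65910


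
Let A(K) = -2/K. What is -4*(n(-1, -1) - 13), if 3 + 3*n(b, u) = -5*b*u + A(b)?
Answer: 60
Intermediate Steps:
n(b, u) = -1 - 2/(3*b) - 5*b*u/3 (n(b, u) = -1 + (-5*b*u - 2/b)/3 = -1 + (-2/b - 5*b*u)/3 = -1 + (-2/(3*b) - 5*b*u/3) = -1 - 2/(3*b) - 5*b*u/3)
-4*(n(-1, -1) - 13) = -4*((⅓)*(-2 - (-3 - 5*(-1)*(-1)))/(-1) - 13) = -4*((⅓)*(-1)*(-2 - (-3 - 5)) - 13) = -4*((⅓)*(-1)*(-2 - 1*(-8)) - 13) = -4*((⅓)*(-1)*(-2 + 8) - 13) = -4*((⅓)*(-1)*6 - 13) = -4*(-2 - 13) = -4*(-15) = 60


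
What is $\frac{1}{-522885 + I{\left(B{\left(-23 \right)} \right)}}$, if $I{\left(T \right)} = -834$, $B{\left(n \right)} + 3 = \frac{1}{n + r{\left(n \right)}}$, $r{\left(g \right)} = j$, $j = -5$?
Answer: $- \frac{1}{523719} \approx -1.9094 \cdot 10^{-6}$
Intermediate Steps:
$r{\left(g \right)} = -5$
$B{\left(n \right)} = -3 + \frac{1}{-5 + n}$ ($B{\left(n \right)} = -3 + \frac{1}{n - 5} = -3 + \frac{1}{-5 + n}$)
$\frac{1}{-522885 + I{\left(B{\left(-23 \right)} \right)}} = \frac{1}{-522885 - 834} = \frac{1}{-523719} = - \frac{1}{523719}$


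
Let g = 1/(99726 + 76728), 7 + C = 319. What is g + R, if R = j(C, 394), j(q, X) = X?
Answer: 69522877/176454 ≈ 394.00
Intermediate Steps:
C = 312 (C = -7 + 319 = 312)
R = 394
g = 1/176454 ≈ 5.6672e-6
g + R = 1/176454 + 394 = 69522877/176454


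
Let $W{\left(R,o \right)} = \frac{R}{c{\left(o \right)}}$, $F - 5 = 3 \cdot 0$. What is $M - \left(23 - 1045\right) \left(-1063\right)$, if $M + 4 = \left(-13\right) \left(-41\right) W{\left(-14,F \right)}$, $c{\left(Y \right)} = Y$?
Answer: $- \frac{5439412}{5} \approx -1.0879 \cdot 10^{6}$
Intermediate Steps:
$F = 5$ ($F = 5 + 3 \cdot 0 = 5 + 0 = 5$)
$W{\left(R,o \right)} = \frac{R}{o}$
$M = - \frac{7482}{5}$ ($M = -4 + \left(-13\right) \left(-41\right) \left(- \frac{14}{5}\right) = -4 + 533 \left(\left(-14\right) \frac{1}{5}\right) = -4 + 533 \left(- \frac{14}{5}\right) = -4 - \frac{7462}{5} = - \frac{7482}{5} \approx -1496.4$)
$M - \left(23 - 1045\right) \left(-1063\right) = - \frac{7482}{5} - \left(23 - 1045\right) \left(-1063\right) = - \frac{7482}{5} - \left(-1022\right) \left(-1063\right) = - \frac{7482}{5} - 1086386 = - \frac{5439412}{5}$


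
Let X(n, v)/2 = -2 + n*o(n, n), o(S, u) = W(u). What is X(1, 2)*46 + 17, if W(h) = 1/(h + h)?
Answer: -121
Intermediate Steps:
W(h) = 1/(2*h)
o(S, u) = 1/(2*u)
X(n, v) = -3 (X(n, v) = 2*(-2 + n*(1/(2*n))) = 2*(-2 + ½) = 2*(-3/2) = -3)
X(1, 2)*46 + 17 = -3*46 + 17 = -138 + 17 = -121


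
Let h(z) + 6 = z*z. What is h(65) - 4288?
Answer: -69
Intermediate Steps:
h(z) = -6 + z**2 (h(z) = -6 + z*z = -6 + z**2)
h(65) - 4288 = (-6 + 65**2) - 4288 = (-6 + 4225) - 4288 = 4219 - 4288 = -69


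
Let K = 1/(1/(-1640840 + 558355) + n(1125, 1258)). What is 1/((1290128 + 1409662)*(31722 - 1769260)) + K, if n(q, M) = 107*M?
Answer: 5077923693149418791/683519016248682089271180 ≈ 7.4291e-6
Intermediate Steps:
K = 1082485/145708975909 (K = 1/(1/(-1640840 + 558355) + 107*1258) = 1/(1/(-1082485) + 134606) = 1/(-1/1082485 + 134606) = 1/(145708975909/1082485) = 1082485/145708975909 ≈ 7.4291e-6)
1/((1290128 + 1409662)*(31722 - 1769260)) + K = 1/((1290128 + 1409662)*(31722 - 1769260)) + 1082485/145708975909 = 1/(2699790*(-1737538)) + 1082485/145708975909 = 1/(-4690987717020) + 1082485/145708975909 = -1/4690987717020 + 1082485/145708975909 = 5077923693149418791/683519016248682089271180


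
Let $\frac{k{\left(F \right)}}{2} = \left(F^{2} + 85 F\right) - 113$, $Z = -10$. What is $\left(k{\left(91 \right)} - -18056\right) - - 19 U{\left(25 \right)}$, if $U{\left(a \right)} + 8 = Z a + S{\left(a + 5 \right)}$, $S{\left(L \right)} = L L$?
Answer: $62060$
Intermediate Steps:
$S{\left(L \right)} = L^{2}$
$U{\left(a \right)} = -8 + \left(5 + a\right)^{2} - 10 a$ ($U{\left(a \right)} = -8 - \left(- \left(a + 5\right)^{2} + 10 a\right) = -8 - \left(- \left(5 + a\right)^{2} + 10 a\right) = -8 + \left(5 + a\right)^{2} - 10 a$)
$k{\left(F \right)} = -226 + 2 F^{2} + 170 F$ ($k{\left(F \right)} = 2 \left(\left(F^{2} + 85 F\right) - 113\right) = 2 \left(-113 + F^{2} + 85 F\right) = -226 + 2 F^{2} + 170 F$)
$\left(k{\left(91 \right)} - -18056\right) - - 19 U{\left(25 \right)} = \left(\left(-226 + 2 \cdot 91^{2} + 170 \cdot 91\right) - -18056\right) - - 19 \left(17 + 25^{2}\right) = \left(\left(-226 + 2 \cdot 8281 + 15470\right) + 18056\right) - - 19 \left(17 + 625\right) = \left(\left(-226 + 16562 + 15470\right) + 18056\right) - \left(-19\right) 642 = \left(31806 + 18056\right) - -12198 = 49862 + 12198 = 62060$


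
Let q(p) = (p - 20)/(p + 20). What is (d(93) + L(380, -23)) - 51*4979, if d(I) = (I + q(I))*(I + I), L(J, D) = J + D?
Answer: -26685384/113 ≈ -2.3615e+5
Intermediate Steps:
q(p) = (-20 + p)/(20 + p)
L(J, D) = D + J
d(I) = 2*I*(I + (-20 + I)/(20 + I)) (d(I) = (I + (-20 + I)/(20 + I))*(I + I) = (I + (-20 + I)/(20 + I))*(2*I) = 2*I*(I + (-20 + I)/(20 + I)))
(d(93) + L(380, -23)) - 51*4979 = (2*93*(-20 + 93 + 93*(20 + 93))/(20 + 93) + (-23 + 380)) - 51*4979 = (2*93*(-20 + 93 + 93*113)/113 + 357) - 253929 = (2*93*(1/113)*(-20 + 93 + 10509) + 357) - 253929 = (2*93*(1/113)*10582 + 357) - 253929 = (1968252/113 + 357) - 253929 = 2008593/113 - 253929 = -26685384/113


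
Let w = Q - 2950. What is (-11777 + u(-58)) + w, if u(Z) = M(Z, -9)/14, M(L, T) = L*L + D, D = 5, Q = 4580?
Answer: -138689/14 ≈ -9906.4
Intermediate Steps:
M(L, T) = 5 + L**2 (M(L, T) = L*L + 5 = L**2 + 5 = 5 + L**2)
w = 1630 (w = 4580 - 2950 = 1630)
u(Z) = 5/14 + Z**2/14 (u(Z) = (5 + Z**2)/14 = (5 + Z**2)*(1/14) = 5/14 + Z**2/14)
(-11777 + u(-58)) + w = (-11777 + (5/14 + (1/14)*(-58)**2)) + 1630 = (-11777 + (5/14 + (1/14)*3364)) + 1630 = (-11777 + (5/14 + 1682/7)) + 1630 = (-11777 + 3369/14) + 1630 = -161509/14 + 1630 = -138689/14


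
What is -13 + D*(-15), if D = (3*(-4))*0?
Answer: -13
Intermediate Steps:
D = 0 (D = -12*0 = 0)
-13 + D*(-15) = -13 + 0*(-15) = -13 + 0 = -13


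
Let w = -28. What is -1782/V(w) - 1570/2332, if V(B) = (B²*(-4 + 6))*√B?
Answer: -785/1166 + 891*I*√7/10976 ≈ -0.67324 + 0.21477*I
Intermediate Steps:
V(B) = 2*B^(5/2) (V(B) = (B²*2)*√B = (2*B²)*√B = 2*B^(5/2))
-1782/V(w) - 1570/2332 = -1782*(-I*√7/21952) - 1570/2332 = -1782*(-I*√7/21952) - 1570*1/2332 = -1782*(-I*√7/21952) - 785/1166 = -(-891)*I*√7/10976 - 785/1166 = 891*I*√7/10976 - 785/1166 = -785/1166 + 891*I*√7/10976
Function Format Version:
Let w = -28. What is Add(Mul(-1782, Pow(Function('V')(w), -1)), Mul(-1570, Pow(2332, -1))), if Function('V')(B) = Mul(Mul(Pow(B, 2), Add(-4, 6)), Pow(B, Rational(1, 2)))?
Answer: Add(Rational(-785, 1166), Mul(Rational(891, 10976), I, Pow(7, Rational(1, 2)))) ≈ Add(-0.67324, Mul(0.21477, I))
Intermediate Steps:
Function('V')(B) = Mul(2, Pow(B, Rational(5, 2))) (Function('V')(B) = Mul(Mul(Pow(B, 2), 2), Pow(B, Rational(1, 2))) = Mul(Mul(2, Pow(B, 2)), Pow(B, Rational(1, 2))) = Mul(2, Pow(B, Rational(5, 2))))
Add(Mul(-1782, Pow(Function('V')(w), -1)), Mul(-1570, Pow(2332, -1))) = Add(Mul(-1782, Pow(Mul(2, Pow(-28, Rational(5, 2))), -1)), Mul(-1570, Pow(2332, -1))) = Add(Mul(-1782, Pow(Mul(2, Mul(1568, I, Pow(7, Rational(1, 2)))), -1)), Mul(-1570, Rational(1, 2332))) = Add(Mul(-1782, Pow(Mul(3136, I, Pow(7, Rational(1, 2))), -1)), Rational(-785, 1166)) = Add(Mul(-1782, Mul(Rational(-1, 21952), I, Pow(7, Rational(1, 2)))), Rational(-785, 1166)) = Add(Mul(Rational(891, 10976), I, Pow(7, Rational(1, 2))), Rational(-785, 1166)) = Add(Rational(-785, 1166), Mul(Rational(891, 10976), I, Pow(7, Rational(1, 2))))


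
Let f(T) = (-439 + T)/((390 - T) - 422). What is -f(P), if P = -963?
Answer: 1402/931 ≈ 1.5059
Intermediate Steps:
f(T) = (-439 + T)/(-32 - T)
-f(P) = -(439 - 1*(-963))/(32 - 963) = -(439 + 963)/(-931) = -(-1)*1402/931 = -1*(-1402/931) = 1402/931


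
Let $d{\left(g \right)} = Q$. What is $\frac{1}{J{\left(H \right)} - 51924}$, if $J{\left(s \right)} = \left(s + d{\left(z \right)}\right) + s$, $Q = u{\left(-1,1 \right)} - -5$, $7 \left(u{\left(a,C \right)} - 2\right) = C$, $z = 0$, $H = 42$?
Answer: $- \frac{7}{362830} \approx -1.9293 \cdot 10^{-5}$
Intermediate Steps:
$u{\left(a,C \right)} = 2 + \frac{C}{7}$
$Q = \frac{50}{7}$ ($Q = \left(2 + \frac{1}{7} \cdot 1\right) - -5 = \left(2 + \frac{1}{7}\right) + 5 = \frac{15}{7} + 5 = \frac{50}{7} \approx 7.1429$)
$d{\left(g \right)} = \frac{50}{7}$
$J{\left(s \right)} = \frac{50}{7} + 2 s$ ($J{\left(s \right)} = \left(s + \frac{50}{7}\right) + s = \left(\frac{50}{7} + s\right) + s = \frac{50}{7} + 2 s$)
$\frac{1}{J{\left(H \right)} - 51924} = \frac{1}{\left(\frac{50}{7} + 2 \cdot 42\right) - 51924} = \frac{1}{\left(\frac{50}{7} + 84\right) - 51924} = \frac{1}{\frac{638}{7} - 51924} = \frac{1}{- \frac{362830}{7}} = - \frac{7}{362830}$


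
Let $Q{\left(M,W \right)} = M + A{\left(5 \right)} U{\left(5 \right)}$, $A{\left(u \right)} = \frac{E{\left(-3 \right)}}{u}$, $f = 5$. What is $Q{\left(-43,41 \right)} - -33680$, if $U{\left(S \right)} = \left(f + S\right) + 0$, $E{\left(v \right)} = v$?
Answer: $33631$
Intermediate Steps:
$A{\left(u \right)} = - \frac{3}{u}$
$U{\left(S \right)} = 5 + S$ ($U{\left(S \right)} = \left(5 + S\right) + 0 = 5 + S$)
$Q{\left(M,W \right)} = -6 + M$ ($Q{\left(M,W \right)} = M + - \frac{3}{5} \left(5 + 5\right) = M + \left(-3\right) \frac{1}{5} \cdot 10 = M - 6 = -6 + M$)
$Q{\left(-43,41 \right)} - -33680 = \left(-6 - 43\right) - -33680 = -49 + 33680 = 33631$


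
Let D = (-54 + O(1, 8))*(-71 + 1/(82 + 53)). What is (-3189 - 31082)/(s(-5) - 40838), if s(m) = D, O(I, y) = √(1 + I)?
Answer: 11556270133245/12477887853362 - 11085297660*√2/6238943926681 ≈ 0.92363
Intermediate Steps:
D = 19168/5 - 9584*√2/135 (D = (-54 + √(1 + 1))*(-71 + 1/(82 + 53)) = (-54 + √2)*(-71 + 1/135) = (-54 + √2)*(-9584/135) = 19168/5 - 9584*√2/135 ≈ 3733.2)
s(m) = 19168/5 - 9584*√2/135
(-3189 - 31082)/(s(-5) - 40838) = (-3189 - 31082)/((19168/5 - 9584*√2/135) - 40838) = -34271/(-185022/5 - 9584*√2/135)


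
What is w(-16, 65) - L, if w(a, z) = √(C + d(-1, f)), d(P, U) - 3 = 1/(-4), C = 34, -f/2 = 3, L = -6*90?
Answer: 540 + 7*√3/2 ≈ 546.06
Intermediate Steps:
L = -540
f = -6 (f = -2*3 = -6)
d(P, U) = 11/4 (d(P, U) = 3 + 1/(-4) = 3 - ¼ = 11/4)
w(a, z) = 7*√3/2 (w(a, z) = √(34 + 11/4) = √(147/4) = 7*√3/2)
w(-16, 65) - L = 7*√3/2 - 1*(-540) = 7*√3/2 + 540 = 540 + 7*√3/2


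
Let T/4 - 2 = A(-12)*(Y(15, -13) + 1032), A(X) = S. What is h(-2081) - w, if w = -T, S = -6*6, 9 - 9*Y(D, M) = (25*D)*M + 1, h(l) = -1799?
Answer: -228527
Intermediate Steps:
Y(D, M) = 8/9 - 25*D*M/9 (Y(D, M) = 1 - ((25*D)*M + 1)/9 = 1 - (25*D*M + 1)/9 = 1 - (1 + 25*D*M)/9 = 1 + (-⅑ - 25*D*M/9) = 8/9 - 25*D*M/9)
S = -36
A(X) = -36
T = -226728 (T = 8 + 4*(-36*((8/9 - 25/9*15*(-13)) + 1032)) = 8 + 4*(-36*((8/9 + 1625/3) + 1032)) = 8 + 4*(-36*(4883/9 + 1032)) = 8 + 4*(-36*14171/9) = 8 + 4*(-56684) = 8 - 226736 = -226728)
w = 226728 (w = -1*(-226728) = 226728)
h(-2081) - w = -1799 - 1*226728 = -1799 - 226728 = -228527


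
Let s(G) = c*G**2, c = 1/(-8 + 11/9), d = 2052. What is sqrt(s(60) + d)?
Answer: 6*sqrt(157197)/61 ≈ 38.998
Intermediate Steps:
c = -9/61 (c = 1/(-8 + 11*(1/9)) = 1/(-8 + 11/9) = 1/(-61/9) = -9/61 ≈ -0.14754)
s(G) = -9*G**2/61
sqrt(s(60) + d) = sqrt(-9/61*60**2 + 2052) = sqrt(-9/61*3600 + 2052) = sqrt(-32400/61 + 2052) = sqrt(92772/61) = 6*sqrt(157197)/61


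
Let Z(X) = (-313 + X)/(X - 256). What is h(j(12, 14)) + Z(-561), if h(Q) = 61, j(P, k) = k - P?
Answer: 2669/43 ≈ 62.070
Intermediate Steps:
Z(X) = (-313 + X)/(-256 + X)
h(j(12, 14)) + Z(-561) = 61 + (-313 - 561)/(-256 - 561) = 61 - 874/(-817) = 61 - 1/817*(-874) = 61 + 46/43 = 2669/43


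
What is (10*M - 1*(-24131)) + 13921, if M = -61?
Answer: 37442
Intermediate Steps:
(10*M - 1*(-24131)) + 13921 = (10*(-61) - 1*(-24131)) + 13921 = (-610 + 24131) + 13921 = 23521 + 13921 = 37442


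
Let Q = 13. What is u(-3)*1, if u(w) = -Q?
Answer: -13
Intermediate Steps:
u(w) = -13 (u(w) = -1*13 = -13)
u(-3)*1 = -13*1 = -13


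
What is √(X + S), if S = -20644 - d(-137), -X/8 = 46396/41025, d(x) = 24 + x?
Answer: I*√1382797581963/8205 ≈ 143.32*I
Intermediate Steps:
X = -371168/41025 ≈ -9.0474
S = -20531 (S = -20644 - (24 - 137) = -20644 - 1*(-113) = -20644 + 113 = -20531)
√(X + S) = √(-371168/41025 - 20531) = √(-842655443/41025) = I*√1382797581963/8205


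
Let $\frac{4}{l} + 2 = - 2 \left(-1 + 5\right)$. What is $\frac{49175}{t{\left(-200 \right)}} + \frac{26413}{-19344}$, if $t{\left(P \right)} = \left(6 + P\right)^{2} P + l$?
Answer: $- \frac{166472654471}{121338470448} \approx -1.372$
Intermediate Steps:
$l = - \frac{2}{5}$ ($l = \frac{4}{-2 - 2 \left(-1 + 5\right)} = \frac{4}{-2 - 8} = \frac{4}{-10} = 4 \left(- \frac{1}{10}\right) = - \frac{2}{5} \approx -0.4$)
$t{\left(P \right)} = - \frac{2}{5} + P \left(6 + P\right)^{2}$ ($t{\left(P \right)} = \left(6 + P\right)^{2} P - \frac{2}{5} = P \left(6 + P\right)^{2} - \frac{2}{5} = - \frac{2}{5} + P \left(6 + P\right)^{2}$)
$\frac{49175}{t{\left(-200 \right)}} + \frac{26413}{-19344} = \frac{49175}{- \frac{2}{5} - 200 \left(6 - 200\right)^{2}} + \frac{26413}{-19344} = \frac{49175}{- \frac{2}{5} - 200 \left(-194\right)^{2}} + 26413 \left(- \frac{1}{19344}\right) = \frac{49175}{- \frac{2}{5} - 7527200} - \frac{26413}{19344} = \frac{49175}{- \frac{37636002}{5}} - \frac{26413}{19344} = 49175 \left(- \frac{5}{37636002}\right) - \frac{26413}{19344} = - \frac{245875}{37636002} - \frac{26413}{19344} = - \frac{166472654471}{121338470448}$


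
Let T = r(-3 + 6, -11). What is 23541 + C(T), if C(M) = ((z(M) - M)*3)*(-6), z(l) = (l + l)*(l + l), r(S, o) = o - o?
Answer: 23541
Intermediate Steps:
r(S, o) = 0
z(l) = 4*l² (z(l) = (2*l)*(2*l) = 4*l²)
T = 0
C(M) = -72*M² + 18*M (C(M) = ((4*M² - M)*3)*(-6) = ((-M + 4*M²)*3)*(-6) = (-3*M + 12*M²)*(-6) = -72*M² + 18*M)
23541 + C(T) = 23541 + 18*0*(1 - 4*0) = 23541 + 18*0*(1 + 0) = 23541 + 18*0*1 = 23541 + 0 = 23541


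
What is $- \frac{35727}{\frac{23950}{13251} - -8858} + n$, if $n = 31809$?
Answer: $\frac{3733944787695}{117401308} \approx 31805.0$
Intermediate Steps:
$- \frac{35727}{\frac{23950}{13251} - -8858} + n = - \frac{35727}{\frac{23950}{13251} - -8858} + 31809 = - \frac{35727}{23950 \cdot \frac{1}{13251} + 8858} + 31809 = - \frac{35727}{\frac{23950}{13251} + 8858} + 31809 = - \frac{35727}{\frac{117401308}{13251}} + 31809 = \left(-35727\right) \frac{13251}{117401308} + 31809 = - \frac{473418477}{117401308} + 31809 = \frac{3733944787695}{117401308}$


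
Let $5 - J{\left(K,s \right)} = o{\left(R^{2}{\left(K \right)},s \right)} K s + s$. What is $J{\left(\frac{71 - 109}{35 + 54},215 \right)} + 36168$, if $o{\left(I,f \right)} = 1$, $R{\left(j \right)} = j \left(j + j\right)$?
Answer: $\frac{3208432}{89} \approx 36050.0$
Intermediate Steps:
$R{\left(j \right)} = 2 j^{2}$ ($R{\left(j \right)} = j 2 j = 2 j^{2}$)
$J{\left(K,s \right)} = 5 - s - K s$ ($J{\left(K,s \right)} = 5 - \left(1 K s + s\right) = 5 - \left(K s + s\right) = 5 - \left(s + K s\right) = 5 - s - K s$)
$J{\left(\frac{71 - 109}{35 + 54},215 \right)} + 36168 = \left(5 - 215 - \frac{71 - 109}{35 + 54} \cdot 215\right) + 36168 = \left(5 - 215 - - \frac{38}{89} \cdot 215\right) + 36168 = \left(5 - 215 - \left(-38\right) \frac{1}{89} \cdot 215\right) + 36168 = \left(5 - 215 - \left(- \frac{38}{89}\right) 215\right) + 36168 = \left(5 - 215 + \frac{8170}{89}\right) + 36168 = - \frac{10520}{89} + 36168 = \frac{3208432}{89}$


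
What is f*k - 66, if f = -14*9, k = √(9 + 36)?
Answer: -66 - 378*√5 ≈ -911.23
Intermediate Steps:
k = 3*√5 (k = √45 = 3*√5 ≈ 6.7082)
f = -126
f*k - 66 = -378*√5 - 66 = -66 - 378*√5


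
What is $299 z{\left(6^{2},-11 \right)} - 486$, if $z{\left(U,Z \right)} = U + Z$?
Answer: $6989$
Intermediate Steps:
$299 z{\left(6^{2},-11 \right)} - 486 = 299 \left(6^{2} - 11\right) - 486 = 299 \left(36 - 11\right) - 486 = 299 \cdot 25 - 486 = 7475 - 486 = 6989$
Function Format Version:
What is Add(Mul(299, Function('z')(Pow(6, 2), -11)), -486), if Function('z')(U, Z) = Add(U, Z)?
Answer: 6989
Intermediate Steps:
Add(Mul(299, Function('z')(Pow(6, 2), -11)), -486) = Add(Mul(299, Add(Pow(6, 2), -11)), -486) = Add(Mul(299, Add(36, -11)), -486) = Add(Mul(299, 25), -486) = Add(7475, -486) = 6989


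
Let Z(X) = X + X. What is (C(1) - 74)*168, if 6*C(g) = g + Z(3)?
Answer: -12236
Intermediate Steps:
Z(X) = 2*X
C(g) = 1 + g/6 (C(g) = (g + 2*3)/6 = (g + 6)/6 = (6 + g)/6 = 1 + g/6)
(C(1) - 74)*168 = ((1 + (⅙)*1) - 74)*168 = ((1 + ⅙) - 74)*168 = (7/6 - 74)*168 = -437/6*168 = -12236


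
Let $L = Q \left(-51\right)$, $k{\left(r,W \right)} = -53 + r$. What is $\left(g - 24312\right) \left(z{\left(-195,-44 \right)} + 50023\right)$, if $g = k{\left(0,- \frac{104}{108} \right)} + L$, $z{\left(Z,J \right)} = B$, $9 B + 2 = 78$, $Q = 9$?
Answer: $- \frac{11177825192}{9} \approx -1.242 \cdot 10^{9}$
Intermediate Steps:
$L = -459$ ($L = 9 \left(-51\right) = -459$)
$B = \frac{76}{9}$ ($B = - \frac{2}{9} + \frac{1}{9} \cdot 78 = - \frac{2}{9} + \frac{26}{3} = \frac{76}{9} \approx 8.4444$)
$z{\left(Z,J \right)} = \frac{76}{9}$
$g = -512$ ($g = \left(-53 + 0\right) - 459 = -53 - 459 = -512$)
$\left(g - 24312\right) \left(z{\left(-195,-44 \right)} + 50023\right) = \left(-512 - 24312\right) \left(\frac{76}{9} + 50023\right) = \left(-24824\right) \frac{450283}{9} = - \frac{11177825192}{9}$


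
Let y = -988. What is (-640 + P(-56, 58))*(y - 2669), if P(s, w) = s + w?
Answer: 2333166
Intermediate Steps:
(-640 + P(-56, 58))*(y - 2669) = (-640 + (-56 + 58))*(-988 - 2669) = (-640 + 2)*(-3657) = -638*(-3657) = 2333166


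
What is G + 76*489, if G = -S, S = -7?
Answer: 37171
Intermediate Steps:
G = 7 (G = -1*(-7) = 7)
G + 76*489 = 7 + 76*489 = 7 + 37164 = 37171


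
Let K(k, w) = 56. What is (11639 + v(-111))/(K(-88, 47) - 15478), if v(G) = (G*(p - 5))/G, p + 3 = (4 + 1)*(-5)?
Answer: -5803/7711 ≈ -0.75256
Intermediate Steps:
p = -28 (p = -3 + (4 + 1)*(-5) = -3 + 5*(-5) = -3 - 25 = -28)
v(G) = -33 (v(G) = (G*(-28 - 5))/G = (G*(-33))/G = (-33*G)/G = -33)
(11639 + v(-111))/(K(-88, 47) - 15478) = (11639 - 33)/(56 - 15478) = 11606/(-15422) = 11606*(-1/15422) = -5803/7711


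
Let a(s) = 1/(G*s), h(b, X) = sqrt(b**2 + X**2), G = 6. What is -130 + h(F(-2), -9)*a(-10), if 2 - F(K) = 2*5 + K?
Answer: -130 - sqrt(13)/20 ≈ -130.18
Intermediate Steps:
F(K) = -8 - K (F(K) = 2 - (2*5 + K) = 2 - (10 + K) = 2 + (-10 - K) = -8 - K)
h(b, X) = sqrt(X**2 + b**2)
a(s) = 1/(6*s)
-130 + h(F(-2), -9)*a(-10) = -130 + sqrt((-9)**2 + (-8 - 1*(-2))**2)*((1/6)/(-10)) = -130 + sqrt(81 + (-8 + 2)**2)*((1/6)*(-1/10)) = -130 + sqrt(81 + (-6)**2)*(-1/60) = -130 + sqrt(81 + 36)*(-1/60) = -130 + sqrt(117)*(-1/60) = -130 + (3*sqrt(13))*(-1/60) = -130 - sqrt(13)/20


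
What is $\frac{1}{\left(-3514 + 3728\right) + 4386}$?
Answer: $\frac{1}{4600} \approx 0.00021739$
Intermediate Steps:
$\frac{1}{\left(-3514 + 3728\right) + 4386} = \frac{1}{214 + 4386} = \frac{1}{4600}$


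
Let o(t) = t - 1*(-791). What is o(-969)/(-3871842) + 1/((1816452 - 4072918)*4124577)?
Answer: 276106709712859/6005851447452708774 ≈ 4.5973e-5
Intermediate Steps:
o(t) = 791 + t (o(t) = t + 791 = 791 + t)
o(-969)/(-3871842) + 1/((1816452 - 4072918)*4124577) = (791 - 969)/(-3871842) + 1/((1816452 - 4072918)*4124577) = -178*(-1/3871842) + (1/4124577)/(-2256466) = 89/1935921 - 1/2256466*1/4124577 = 89/1935921 - 1/9306967764882 = 276106709712859/6005851447452708774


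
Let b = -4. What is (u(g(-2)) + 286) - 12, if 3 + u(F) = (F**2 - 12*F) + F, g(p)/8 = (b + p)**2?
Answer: 80047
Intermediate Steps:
g(p) = 8*(-4 + p)**2
u(F) = -3 + F**2 - 11*F (u(F) = -3 + ((F**2 - 12*F) + F) = -3 + (F**2 - 11*F) = -3 + F**2 - 11*F)
(u(g(-2)) + 286) - 12 = ((-3 + (8*(-4 - 2)**2)**2 - 88*(-4 - 2)**2) + 286) - 12 = ((-3 + (8*(-6)**2)**2 - 88*(-6)**2) + 286) - 12 = ((-3 + (8*36)**2 - 88*36) + 286) - 12 = ((-3 + 288**2 - 11*288) + 286) - 12 = ((-3 + 82944 - 3168) + 286) - 12 = (79773 + 286) - 12 = 80059 - 12 = 80047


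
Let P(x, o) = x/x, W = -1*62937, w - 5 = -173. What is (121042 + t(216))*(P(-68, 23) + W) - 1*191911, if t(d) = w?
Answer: -7607517975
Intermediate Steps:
w = -168 (w = 5 - 173 = -168)
W = -62937
t(d) = -168
P(x, o) = 1
(121042 + t(216))*(P(-68, 23) + W) - 1*191911 = (121042 - 168)*(1 - 62937) - 1*191911 = 120874*(-62936) - 191911 = -7607326064 - 191911 = -7607517975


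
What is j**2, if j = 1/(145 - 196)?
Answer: 1/2601 ≈ 0.00038447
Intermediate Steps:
j = -1/51 (j = 1/(-51) = -1/51 ≈ -0.019608)
j**2 = (-1/51)**2 = 1/2601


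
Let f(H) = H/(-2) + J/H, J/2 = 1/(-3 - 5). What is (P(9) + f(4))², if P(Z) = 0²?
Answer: 1089/256 ≈ 4.2539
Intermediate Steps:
J = -¼ (J = 2/(-3 - 5) = 2/(-8) = 2*(-⅛) = -¼ ≈ -0.25000)
P(Z) = 0
f(H) = -H/2 - 1/(4*H) (f(H) = H/(-2) - 1/(4*H) = H*(-½) - 1/(4*H) = -H/2 - 1/(4*H))
(P(9) + f(4))² = (0 + (-½*4 - ¼/4))² = (0 + (-2 - ¼*¼))² = (0 + (-2 - 1/16))² = (0 - 33/16)² = (-33/16)² = 1089/256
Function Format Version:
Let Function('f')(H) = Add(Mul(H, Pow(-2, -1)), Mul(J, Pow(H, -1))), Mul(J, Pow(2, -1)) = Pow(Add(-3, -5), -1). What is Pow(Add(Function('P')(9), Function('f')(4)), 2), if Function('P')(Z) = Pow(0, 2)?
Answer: Rational(1089, 256) ≈ 4.2539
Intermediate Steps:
J = Rational(-1, 4) (J = Mul(2, Pow(Add(-3, -5), -1)) = Mul(2, Pow(-8, -1)) = Mul(2, Rational(-1, 8)) = Rational(-1, 4) ≈ -0.25000)
Function('P')(Z) = 0
Function('f')(H) = Add(Mul(Rational(-1, 2), H), Mul(Rational(-1, 4), Pow(H, -1))) (Function('f')(H) = Add(Mul(H, Pow(-2, -1)), Mul(Rational(-1, 4), Pow(H, -1))) = Add(Mul(H, Rational(-1, 2)), Mul(Rational(-1, 4), Pow(H, -1))) = Add(Mul(Rational(-1, 2), H), Mul(Rational(-1, 4), Pow(H, -1))))
Pow(Add(Function('P')(9), Function('f')(4)), 2) = Pow(Add(0, Add(Mul(Rational(-1, 2), 4), Mul(Rational(-1, 4), Pow(4, -1)))), 2) = Pow(Add(0, Add(-2, Mul(Rational(-1, 4), Rational(1, 4)))), 2) = Pow(Add(0, Add(-2, Rational(-1, 16))), 2) = Pow(Add(0, Rational(-33, 16)), 2) = Pow(Rational(-33, 16), 2) = Rational(1089, 256)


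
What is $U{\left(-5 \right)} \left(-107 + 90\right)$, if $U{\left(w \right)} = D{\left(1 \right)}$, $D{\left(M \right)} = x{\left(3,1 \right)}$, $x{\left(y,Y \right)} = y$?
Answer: $-51$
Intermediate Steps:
$D{\left(M \right)} = 3$
$U{\left(w \right)} = 3$
$U{\left(-5 \right)} \left(-107 + 90\right) = 3 \left(-107 + 90\right) = 3 \left(-17\right) = -51$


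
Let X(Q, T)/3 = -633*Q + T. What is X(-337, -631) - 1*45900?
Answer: 592170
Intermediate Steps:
X(Q, T) = -1899*Q + 3*T (X(Q, T) = 3*(-633*Q + T) = 3*(T - 633*Q) = -1899*Q + 3*T)
X(-337, -631) - 1*45900 = (-1899*(-337) + 3*(-631)) - 1*45900 = (639963 - 1893) - 45900 = 638070 - 45900 = 592170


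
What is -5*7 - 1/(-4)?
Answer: -139/4 ≈ -34.750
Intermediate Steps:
-5*7 - 1/(-4) = -35 - 1*(-1/4) = -35 + 1/4 = -139/4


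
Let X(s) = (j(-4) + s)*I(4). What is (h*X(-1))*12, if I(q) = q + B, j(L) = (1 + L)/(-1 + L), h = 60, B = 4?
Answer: -2304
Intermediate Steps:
j(L) = (1 + L)/(-1 + L)
I(q) = 4 + q (I(q) = q + 4 = 4 + q)
X(s) = 24/5 + 8*s (X(s) = ((1 - 4)/(-1 - 4) + s)*(4 + 4) = (-3/(-5) + s)*8 = (-⅕*(-3) + s)*8 = (⅗ + s)*8 = 24/5 + 8*s)
(h*X(-1))*12 = (60*(24/5 + 8*(-1)))*12 = (60*(24/5 - 8))*12 = (60*(-16/5))*12 = -192*12 = -2304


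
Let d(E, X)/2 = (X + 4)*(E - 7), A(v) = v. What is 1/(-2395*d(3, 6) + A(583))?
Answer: 1/192183 ≈ 5.2034e-6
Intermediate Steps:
d(E, X) = 2*(-7 + E)*(4 + X) (d(E, X) = 2*((X + 4)*(E - 7)) = 2*((4 + X)*(-7 + E)) = 2*((-7 + E)*(4 + X)) = 2*(-7 + E)*(4 + X))
1/(-2395*d(3, 6) + A(583)) = 1/(-2395*(-56 - 14*6 + 8*3 + 2*3*6) + 583) = 1/(-2395*(-56 - 84 + 24 + 36) + 583) = 1/(-2395*(-80) + 583) = 1/(191600 + 583) = 1/192183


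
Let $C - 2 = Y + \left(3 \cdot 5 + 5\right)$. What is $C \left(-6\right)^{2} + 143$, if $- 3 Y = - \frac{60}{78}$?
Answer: $\frac{12275}{13} \approx 944.23$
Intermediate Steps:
$Y = \frac{10}{39}$ ($Y = - \frac{\left(-60\right) \frac{1}{78}}{3} = \left(- \frac{1}{3}\right) \left(- \frac{10}{13}\right) = \frac{10}{39} \approx 0.25641$)
$C = \frac{868}{39}$ ($C = 2 + \left(\frac{10}{39} + \left(3 \cdot 5 + 5\right)\right) = 2 + \left(\frac{10}{39} + \left(15 + 5\right)\right) = 2 + \left(\frac{10}{39} + 20\right) = 2 + \frac{790}{39} = \frac{868}{39} \approx 22.256$)
$C \left(-6\right)^{2} + 143 = \frac{868 \left(-6\right)^{2}}{39} + 143 = \frac{868}{39} \cdot 36 + 143 = \frac{10416}{13} + 143 = \frac{12275}{13}$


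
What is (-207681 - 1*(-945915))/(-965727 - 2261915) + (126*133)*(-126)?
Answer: -3407596321185/1613821 ≈ -2.1115e+6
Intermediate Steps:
(-207681 - 1*(-945915))/(-965727 - 2261915) + (126*133)*(-126) = (-207681 + 945915)/(-3227642) + 16758*(-126) = 738234*(-1/3227642) - 2111508 = -369117/1613821 - 2111508 = -3407596321185/1613821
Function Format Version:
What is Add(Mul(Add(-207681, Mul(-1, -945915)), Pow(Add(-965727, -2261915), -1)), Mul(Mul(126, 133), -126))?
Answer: Rational(-3407596321185, 1613821) ≈ -2.1115e+6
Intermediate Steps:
Add(Mul(Add(-207681, Mul(-1, -945915)), Pow(Add(-965727, -2261915), -1)), Mul(Mul(126, 133), -126)) = Add(Mul(Add(-207681, 945915), Pow(-3227642, -1)), Mul(16758, -126)) = Add(Mul(738234, Rational(-1, 3227642)), -2111508) = Add(Rational(-369117, 1613821), -2111508) = Rational(-3407596321185, 1613821)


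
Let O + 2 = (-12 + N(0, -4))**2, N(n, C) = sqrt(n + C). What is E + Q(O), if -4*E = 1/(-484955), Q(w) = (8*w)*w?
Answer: 259780694401/1939820 - 105984*I ≈ 1.3392e+5 - 1.0598e+5*I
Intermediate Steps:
N(n, C) = sqrt(C + n)
O = -2 + (-12 + 2*I)**2 (O = -2 + (-12 + sqrt(-4 + 0))**2 = -2 + (-12 + sqrt(-4))**2 = -2 + (-12 + 2*I)**2 ≈ 138.0 - 48.0*I)
Q(w) = 8*w**2
E = 1/1939820 (E = -1/4/(-484955) = -1/4*(-1/484955) = 1/1939820 ≈ 5.1551e-7)
E + Q(O) = 1/1939820 + 8*(138 - 48*I)**2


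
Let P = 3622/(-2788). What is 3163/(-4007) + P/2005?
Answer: -8847746787/11199444790 ≈ -0.79002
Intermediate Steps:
P = -1811/1394 (P = 3622*(-1/2788) = -1811/1394 ≈ -1.2991)
3163/(-4007) + P/2005 = 3163/(-4007) - 1811/1394/2005 = 3163*(-1/4007) - 1811/1394*1/2005 = -3163/4007 - 1811/2794970 = -8847746787/11199444790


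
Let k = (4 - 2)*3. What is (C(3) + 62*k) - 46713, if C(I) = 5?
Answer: -46336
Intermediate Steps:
k = 6 (k = 2*3 = 6)
(C(3) + 62*k) - 46713 = (5 + 62*6) - 46713 = (5 + 372) - 46713 = 377 - 46713 = -46336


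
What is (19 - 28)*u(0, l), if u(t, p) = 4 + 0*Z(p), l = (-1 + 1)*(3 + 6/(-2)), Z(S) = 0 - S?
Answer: -36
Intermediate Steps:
Z(S) = -S
l = 0 (l = 0*(3 + 6*(-1/2)) = 0*(3 - 3) = 0*0 = 0)
u(t, p) = 4 (u(t, p) = 4 + 0*(-p) = 4 + 0 = 4)
(19 - 28)*u(0, l) = (19 - 28)*4 = -9*4 = -36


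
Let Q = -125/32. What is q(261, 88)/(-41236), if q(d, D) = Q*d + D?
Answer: 2293/101504 ≈ 0.022590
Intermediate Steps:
Q = -125/32 (Q = -125*1/32 = -125/32 ≈ -3.9063)
q(d, D) = D - 125*d/32 (q(d, D) = -125*d/32 + D = D - 125*d/32)
q(261, 88)/(-41236) = (88 - 125/32*261)/(-41236) = (88 - 32625/32)*(-1/41236) = -29809/32*(-1/41236) = 2293/101504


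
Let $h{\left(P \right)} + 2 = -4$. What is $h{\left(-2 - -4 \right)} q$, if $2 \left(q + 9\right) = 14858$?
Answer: $-44520$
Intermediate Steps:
$h{\left(P \right)} = -6$ ($h{\left(P \right)} = -2 - 4 = -6$)
$q = 7420$ ($q = -9 + \frac{1}{2} \cdot 14858 = -9 + 7429 = 7420$)
$h{\left(-2 - -4 \right)} q = \left(-6\right) 7420 = -44520$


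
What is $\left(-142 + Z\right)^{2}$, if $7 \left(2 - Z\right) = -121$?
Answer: $\frac{737881}{49} \approx 15059.0$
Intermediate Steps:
$Z = \frac{135}{7}$ ($Z = 2 - - \frac{121}{7} = 2 + \frac{121}{7} = \frac{135}{7} \approx 19.286$)
$\left(-142 + Z\right)^{2} = \left(-142 + \frac{135}{7}\right)^{2} = \left(- \frac{859}{7}\right)^{2} = \frac{737881}{49}$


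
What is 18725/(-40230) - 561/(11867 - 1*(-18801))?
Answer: -319159/659772 ≈ -0.48374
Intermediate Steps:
18725/(-40230) - 561/(11867 - 1*(-18801)) = 18725*(-1/40230) - 561/(11867 + 18801) = -3745/8046 - 561/30668 = -3745/8046 - 561*1/30668 = -3745/8046 - 3/164 = -319159/659772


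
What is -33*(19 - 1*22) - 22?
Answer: 77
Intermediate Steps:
-33*(19 - 1*22) - 22 = -33*(19 - 22) - 22 = -33*(-3) - 22 = 99 - 22 = 77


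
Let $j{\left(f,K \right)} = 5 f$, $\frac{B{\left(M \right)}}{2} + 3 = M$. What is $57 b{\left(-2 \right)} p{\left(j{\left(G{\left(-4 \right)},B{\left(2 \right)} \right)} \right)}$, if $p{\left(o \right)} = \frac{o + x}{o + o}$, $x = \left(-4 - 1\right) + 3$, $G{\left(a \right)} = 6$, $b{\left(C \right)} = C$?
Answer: $- \frac{266}{5} \approx -53.2$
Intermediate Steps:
$x = -2$ ($x = -5 + 3 = -2$)
$B{\left(M \right)} = -6 + 2 M$
$p{\left(o \right)} = \frac{-2 + o}{2 o}$ ($p{\left(o \right)} = \frac{o - 2}{o + o} = \frac{-2 + o}{2 o}$)
$57 b{\left(-2 \right)} p{\left(j{\left(G{\left(-4 \right)},B{\left(2 \right)} \right)} \right)} = 57 \left(-2\right) \frac{-2 + 5 \cdot 6}{2 \cdot 5 \cdot 6} = - 114 \frac{-2 + 30}{2 \cdot 30} = - 114 \cdot \frac{1}{2} \cdot \frac{1}{30} \cdot 28 = \left(-114\right) \frac{7}{15} = - \frac{266}{5}$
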